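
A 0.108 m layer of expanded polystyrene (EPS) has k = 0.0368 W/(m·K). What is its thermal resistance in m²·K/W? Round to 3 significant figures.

2.93 m²·K/W

R = L/k = 0.108/0.0368 = 2.935 m²·K/W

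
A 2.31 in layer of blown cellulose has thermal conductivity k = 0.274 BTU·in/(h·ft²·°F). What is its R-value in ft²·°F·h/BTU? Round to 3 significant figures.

8.43 ft²·°F·h/BTU

R = L/k = 2.31/0.274 = 8.431 ft²·°F·h/BTU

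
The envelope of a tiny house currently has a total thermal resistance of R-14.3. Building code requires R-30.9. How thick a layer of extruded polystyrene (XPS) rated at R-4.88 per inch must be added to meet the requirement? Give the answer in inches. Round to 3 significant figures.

3.40 in

ΔR = 30.9 − 14.3 = 16.6 ft²·°F·h/BTU
L = ΔR / (R/in) = 16.6/4.88 = 3.402 in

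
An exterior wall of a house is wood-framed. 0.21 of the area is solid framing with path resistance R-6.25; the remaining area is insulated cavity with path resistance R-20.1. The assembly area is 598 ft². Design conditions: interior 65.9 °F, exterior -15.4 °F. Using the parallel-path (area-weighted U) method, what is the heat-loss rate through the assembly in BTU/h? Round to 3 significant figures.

3540 BTU/h

U_eff = 0.79/20.1 + 0.21/6.25 = 0.0393 + 0.0336 = 0.0729
R_eff = 1/U_eff = 13.72 ft²·°F·h/BTU
Q = 598 × (65.9 − (-15.4)) / 13.72 = 3544 BTU/h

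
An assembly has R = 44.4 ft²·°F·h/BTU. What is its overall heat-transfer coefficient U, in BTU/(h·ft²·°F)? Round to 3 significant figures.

0.0225 BTU/(h·ft²·°F)

U = 1/R = 1/44.4 = 0.02252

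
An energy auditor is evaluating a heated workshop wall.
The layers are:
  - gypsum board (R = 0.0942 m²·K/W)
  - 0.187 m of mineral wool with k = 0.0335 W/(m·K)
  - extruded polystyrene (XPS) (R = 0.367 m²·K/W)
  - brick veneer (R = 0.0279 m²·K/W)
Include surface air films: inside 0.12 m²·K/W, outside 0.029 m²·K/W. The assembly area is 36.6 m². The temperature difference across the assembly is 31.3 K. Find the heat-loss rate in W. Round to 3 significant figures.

184 W

0.187/0.0335 = 5.582
R_total = 0.12 + 0.0942 + 5.582 + 0.367 + 0.0279 + 0.029 = 6.22 m²·K/W
Q = A·ΔT/R = 36.6 × 31.3 / 6.22 = 184.2 W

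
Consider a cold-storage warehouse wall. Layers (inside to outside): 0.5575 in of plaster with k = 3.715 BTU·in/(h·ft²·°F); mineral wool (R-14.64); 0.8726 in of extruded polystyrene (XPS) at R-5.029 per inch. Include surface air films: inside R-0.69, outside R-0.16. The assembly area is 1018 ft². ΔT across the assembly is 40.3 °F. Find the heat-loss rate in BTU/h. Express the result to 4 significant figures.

2048 BTU/h

0.5575/3.715 = 0.15007
0.8726 × 5.029 = 4.3883
R_total = 0.69 + 0.15007 + 14.64 + 4.3883 + 0.16 = 20.028 ft²·°F·h/BTU
Q = A·ΔT/R = 1018 × 40.3 / 20.028 = 2048.4 BTU/h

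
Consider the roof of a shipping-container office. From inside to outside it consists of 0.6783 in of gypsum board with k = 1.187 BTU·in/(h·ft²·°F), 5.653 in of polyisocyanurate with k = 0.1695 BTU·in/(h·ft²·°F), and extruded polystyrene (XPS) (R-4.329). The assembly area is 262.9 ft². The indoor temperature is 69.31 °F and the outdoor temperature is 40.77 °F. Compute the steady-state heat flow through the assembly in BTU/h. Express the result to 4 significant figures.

0.6783/1.187 = 0.57144
5.653/0.1695 = 33.351
R_total = 0.57144 + 33.351 + 4.329 = 38.251 ft²·°F·h/BTU
Q = A·ΔT/R = 262.9 × (69.31 − 40.77) / 38.251 = 196.15 BTU/h

196.2 BTU/h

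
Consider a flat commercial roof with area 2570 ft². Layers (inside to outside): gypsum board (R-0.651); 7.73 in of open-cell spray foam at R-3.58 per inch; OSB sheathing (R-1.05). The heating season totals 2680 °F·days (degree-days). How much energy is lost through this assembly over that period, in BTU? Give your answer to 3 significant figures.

5630000 BTU

7.73 × 3.58 = 27.67
R_total = 0.651 + 27.67 + 1.05 = 29.37 ft²·°F·h/BTU
E = A × HDD × 24 / R = 2570 × 2680 × 24 / 29.37 = 5627000 BTU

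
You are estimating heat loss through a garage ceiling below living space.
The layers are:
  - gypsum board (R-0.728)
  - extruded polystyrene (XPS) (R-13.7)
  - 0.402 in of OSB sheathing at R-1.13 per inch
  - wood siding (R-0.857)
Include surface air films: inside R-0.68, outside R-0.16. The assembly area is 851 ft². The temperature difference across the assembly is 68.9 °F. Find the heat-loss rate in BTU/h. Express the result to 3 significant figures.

0.402 × 1.13 = 0.4543
R_total = 0.68 + 0.728 + 13.7 + 0.4543 + 0.857 + 0.16 = 16.58 ft²·°F·h/BTU
Q = A·ΔT/R = 851 × 68.9 / 16.58 = 3537 BTU/h

3540 BTU/h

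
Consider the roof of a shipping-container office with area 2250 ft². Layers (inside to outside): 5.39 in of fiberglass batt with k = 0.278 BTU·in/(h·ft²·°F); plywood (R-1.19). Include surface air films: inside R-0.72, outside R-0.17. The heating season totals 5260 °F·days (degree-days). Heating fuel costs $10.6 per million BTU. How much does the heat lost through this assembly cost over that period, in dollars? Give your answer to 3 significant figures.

140 dollars

5.39/0.278 = 19.39
R_total = 0.72 + 19.39 + 1.19 + 0.17 = 21.47 ft²·°F·h/BTU
E = A × HDD × 24 / R = 2250 × 5260 × 24 / 21.47 = 13230000 BTU
Cost = 13230000/10⁶ × 10.6 = $140.2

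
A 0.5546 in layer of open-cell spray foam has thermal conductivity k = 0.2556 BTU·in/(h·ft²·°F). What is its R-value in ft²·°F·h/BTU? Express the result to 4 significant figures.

R = L/k = 0.5546/0.2556 = 2.1698 ft²·°F·h/BTU

2.170 ft²·°F·h/BTU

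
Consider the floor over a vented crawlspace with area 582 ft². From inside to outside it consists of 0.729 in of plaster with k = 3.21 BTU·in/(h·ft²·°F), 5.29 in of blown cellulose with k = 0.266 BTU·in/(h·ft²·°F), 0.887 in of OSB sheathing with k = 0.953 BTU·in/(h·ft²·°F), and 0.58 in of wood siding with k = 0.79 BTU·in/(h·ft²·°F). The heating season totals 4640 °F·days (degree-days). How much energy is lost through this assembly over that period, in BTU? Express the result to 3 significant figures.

0.729/3.21 = 0.2271
5.29/0.266 = 19.89
0.887/0.953 = 0.9307
0.58/0.79 = 0.7342
R_total = 0.2271 + 19.89 + 0.9307 + 0.7342 = 21.78 ft²·°F·h/BTU
E = A × HDD × 24 / R = 582 × 4640 × 24 / 21.78 = 2976000 BTU

2980000 BTU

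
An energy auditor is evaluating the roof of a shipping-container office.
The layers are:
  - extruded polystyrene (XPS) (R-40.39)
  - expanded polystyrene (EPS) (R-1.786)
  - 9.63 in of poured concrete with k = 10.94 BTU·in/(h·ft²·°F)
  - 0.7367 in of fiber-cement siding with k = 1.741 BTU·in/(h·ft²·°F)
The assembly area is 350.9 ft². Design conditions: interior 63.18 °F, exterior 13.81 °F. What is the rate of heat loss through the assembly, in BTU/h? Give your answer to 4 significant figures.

9.63/10.94 = 0.88026
0.7367/1.741 = 0.42315
R_total = 40.39 + 1.786 + 0.88026 + 0.42315 = 43.479 ft²·°F·h/BTU
Q = A·ΔT/R = 350.9 × (63.18 − 13.81) / 43.479 = 398.44 BTU/h

398.4 BTU/h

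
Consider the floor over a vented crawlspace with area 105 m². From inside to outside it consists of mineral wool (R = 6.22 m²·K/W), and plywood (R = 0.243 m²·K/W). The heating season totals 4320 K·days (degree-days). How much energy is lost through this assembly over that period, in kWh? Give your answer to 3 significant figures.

1680 kWh

R_total = 6.22 + 0.243 = 6.463 m²·K/W
E = A × HDD × 24 / R / 1000 = 105 × 4320 × 24 / 6.463 / 1000 = 1684 kWh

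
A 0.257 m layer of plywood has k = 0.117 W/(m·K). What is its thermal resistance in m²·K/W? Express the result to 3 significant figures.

R = L/k = 0.257/0.117 = 2.197 m²·K/W

2.20 m²·K/W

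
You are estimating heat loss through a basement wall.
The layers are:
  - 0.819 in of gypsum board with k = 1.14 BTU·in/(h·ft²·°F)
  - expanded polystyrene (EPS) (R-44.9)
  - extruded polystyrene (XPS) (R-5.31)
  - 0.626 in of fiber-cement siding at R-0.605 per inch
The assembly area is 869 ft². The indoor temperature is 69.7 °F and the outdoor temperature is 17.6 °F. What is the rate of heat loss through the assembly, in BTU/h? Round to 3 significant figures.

882 BTU/h

0.819/1.14 = 0.7184
0.626 × 0.605 = 0.3787
R_total = 0.7184 + 44.9 + 5.31 + 0.3787 = 51.31 ft²·°F·h/BTU
Q = A·ΔT/R = 869 × (69.7 − 17.6) / 51.31 = 882.4 BTU/h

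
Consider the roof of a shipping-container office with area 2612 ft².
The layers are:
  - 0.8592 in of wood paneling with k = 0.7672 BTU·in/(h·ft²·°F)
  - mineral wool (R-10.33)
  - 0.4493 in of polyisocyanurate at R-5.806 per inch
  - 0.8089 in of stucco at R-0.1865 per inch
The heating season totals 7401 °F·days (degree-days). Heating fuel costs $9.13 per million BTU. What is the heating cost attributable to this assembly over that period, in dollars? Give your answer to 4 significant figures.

298.1 dollars

0.8592/0.7672 = 1.1199
0.4493 × 5.806 = 2.6086
0.8089 × 0.1865 = 0.15086
R_total = 1.1199 + 10.33 + 2.6086 + 0.15086 = 14.209 ft²·°F·h/BTU
E = A × HDD × 24 / R = 2612 × 7401 × 24 / 14.209 = 32651000 BTU
Cost = 32651000/10⁶ × 9.13 = $298.11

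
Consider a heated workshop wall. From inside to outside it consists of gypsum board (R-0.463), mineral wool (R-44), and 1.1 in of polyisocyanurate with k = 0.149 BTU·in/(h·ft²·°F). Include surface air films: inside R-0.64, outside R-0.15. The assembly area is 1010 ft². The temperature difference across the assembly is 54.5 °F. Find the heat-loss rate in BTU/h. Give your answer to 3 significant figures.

1.1/0.149 = 7.383
R_total = 0.64 + 0.463 + 44 + 7.383 + 0.15 = 52.64 ft²·°F·h/BTU
Q = A·ΔT/R = 1010 × 54.5 / 52.64 = 1046 BTU/h

1050 BTU/h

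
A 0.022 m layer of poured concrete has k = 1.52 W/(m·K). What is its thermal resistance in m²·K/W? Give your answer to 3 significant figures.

0.0145 m²·K/W

R = L/k = 0.022/1.52 = 0.01447 m²·K/W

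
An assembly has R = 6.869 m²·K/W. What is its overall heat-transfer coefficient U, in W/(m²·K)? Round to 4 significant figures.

U = 1/R = 1/6.869 = 0.14558

0.1456 W/(m²·K)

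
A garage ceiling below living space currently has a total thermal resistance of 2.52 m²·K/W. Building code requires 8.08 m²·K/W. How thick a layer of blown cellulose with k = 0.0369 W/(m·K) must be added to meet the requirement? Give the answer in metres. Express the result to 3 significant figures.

ΔR = 8.08 − 2.52 = 5.56 m²·K/W
L = ΔR × k = 5.56 × 0.0369 = 0.2052 m

0.205 m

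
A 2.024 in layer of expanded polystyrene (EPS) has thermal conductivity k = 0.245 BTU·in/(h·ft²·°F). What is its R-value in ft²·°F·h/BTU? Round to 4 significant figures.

8.261 ft²·°F·h/BTU

R = L/k = 2.024/0.245 = 8.2612 ft²·°F·h/BTU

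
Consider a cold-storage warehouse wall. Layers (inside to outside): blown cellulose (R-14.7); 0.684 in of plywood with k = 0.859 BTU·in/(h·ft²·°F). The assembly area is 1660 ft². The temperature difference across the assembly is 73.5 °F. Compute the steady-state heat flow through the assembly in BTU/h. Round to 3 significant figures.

0.684/0.859 = 0.7963
R_total = 14.7 + 0.7963 = 15.5 ft²·°F·h/BTU
Q = A·ΔT/R = 1660 × 73.5 / 15.5 = 7874 BTU/h

7870 BTU/h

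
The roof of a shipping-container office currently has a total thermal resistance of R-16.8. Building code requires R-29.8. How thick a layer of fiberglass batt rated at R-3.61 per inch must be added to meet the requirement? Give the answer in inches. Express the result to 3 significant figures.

ΔR = 29.8 − 16.8 = 13 ft²·°F·h/BTU
L = ΔR / (R/in) = 13/3.61 = 3.601 in

3.60 in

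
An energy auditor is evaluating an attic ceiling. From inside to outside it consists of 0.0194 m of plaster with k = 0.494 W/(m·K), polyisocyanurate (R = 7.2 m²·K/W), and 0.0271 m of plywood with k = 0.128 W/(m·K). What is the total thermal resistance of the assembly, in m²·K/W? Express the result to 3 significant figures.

0.0194/0.494 = 0.03927
0.0271/0.128 = 0.2117
R_total = 0.03927 + 7.2 + 0.2117 = 7.451 m²·K/W

7.45 m²·K/W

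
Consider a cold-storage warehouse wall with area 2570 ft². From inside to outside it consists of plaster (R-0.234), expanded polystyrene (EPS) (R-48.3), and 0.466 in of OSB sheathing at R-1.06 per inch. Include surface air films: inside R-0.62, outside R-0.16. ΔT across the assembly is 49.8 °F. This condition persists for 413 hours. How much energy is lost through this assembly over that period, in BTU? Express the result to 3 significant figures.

0.466 × 1.06 = 0.494
R_total = 0.62 + 0.234 + 48.3 + 0.494 + 0.16 = 49.81 ft²·°F·h/BTU
Q = 2570 × 49.8 / 49.81 = 2570 BTU/h
E = 2570 × 413 = 1061000 BTU

1060000 BTU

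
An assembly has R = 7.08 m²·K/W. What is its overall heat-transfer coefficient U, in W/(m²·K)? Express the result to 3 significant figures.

U = 1/R = 1/7.08 = 0.1412

0.141 W/(m²·K)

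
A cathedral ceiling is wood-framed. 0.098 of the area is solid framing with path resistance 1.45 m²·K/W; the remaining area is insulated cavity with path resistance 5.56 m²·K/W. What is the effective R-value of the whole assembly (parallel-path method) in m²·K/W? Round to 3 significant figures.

4.35 m²·K/W

U_eff = 0.902/5.56 + 0.098/1.45 = 0.1622 + 0.06759 = 0.2298
R_eff = 1/U_eff = 4.351 m²·K/W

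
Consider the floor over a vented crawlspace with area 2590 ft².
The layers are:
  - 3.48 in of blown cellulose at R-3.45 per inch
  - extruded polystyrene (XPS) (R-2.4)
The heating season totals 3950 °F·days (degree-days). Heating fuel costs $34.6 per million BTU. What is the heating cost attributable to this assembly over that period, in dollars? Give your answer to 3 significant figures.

3.48 × 3.45 = 12.01
R_total = 12.01 + 2.4 = 14.41 ft²·°F·h/BTU
E = A × HDD × 24 / R = 2590 × 3950 × 24 / 14.41 = 17040000 BTU
Cost = 17040000/10⁶ × 34.6 = $589.7

590 dollars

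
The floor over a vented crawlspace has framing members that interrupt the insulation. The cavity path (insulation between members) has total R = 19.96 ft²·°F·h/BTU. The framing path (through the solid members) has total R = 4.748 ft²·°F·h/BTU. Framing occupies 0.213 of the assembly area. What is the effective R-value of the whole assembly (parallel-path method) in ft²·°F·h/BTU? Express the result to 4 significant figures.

U_eff = 0.787/19.96 + 0.213/4.748 = 0.039429 + 0.044861 = 0.08429
R_eff = 1/U_eff = 11.864 ft²·°F·h/BTU

11.86 ft²·°F·h/BTU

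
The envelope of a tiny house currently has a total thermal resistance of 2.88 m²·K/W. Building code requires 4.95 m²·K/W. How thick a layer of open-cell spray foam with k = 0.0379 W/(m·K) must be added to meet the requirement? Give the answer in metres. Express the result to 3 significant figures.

ΔR = 4.95 − 2.88 = 2.07 m²·K/W
L = ΔR × k = 2.07 × 0.0379 = 0.07845 m

0.0785 m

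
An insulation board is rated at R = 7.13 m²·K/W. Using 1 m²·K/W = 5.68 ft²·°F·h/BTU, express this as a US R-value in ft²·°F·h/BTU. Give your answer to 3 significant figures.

40.5 ft²·°F·h/BTU

R_US = 7.13 × 5.68 = 40.5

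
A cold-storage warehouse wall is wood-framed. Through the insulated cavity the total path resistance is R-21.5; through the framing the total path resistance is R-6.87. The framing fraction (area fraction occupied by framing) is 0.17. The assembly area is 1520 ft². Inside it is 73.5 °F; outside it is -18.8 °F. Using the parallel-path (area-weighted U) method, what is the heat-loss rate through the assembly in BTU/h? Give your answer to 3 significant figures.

8890 BTU/h

U_eff = 0.83/21.5 + 0.17/6.87 = 0.0386 + 0.02475 = 0.06335
R_eff = 1/U_eff = 15.79 ft²·°F·h/BTU
Q = 1520 × (73.5 − (-18.8)) / 15.79 = 8888 BTU/h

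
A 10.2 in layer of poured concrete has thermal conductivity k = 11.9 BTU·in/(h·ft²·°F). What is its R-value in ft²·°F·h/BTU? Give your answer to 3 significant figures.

R = L/k = 10.2/11.9 = 0.8571 ft²·°F·h/BTU

0.857 ft²·°F·h/BTU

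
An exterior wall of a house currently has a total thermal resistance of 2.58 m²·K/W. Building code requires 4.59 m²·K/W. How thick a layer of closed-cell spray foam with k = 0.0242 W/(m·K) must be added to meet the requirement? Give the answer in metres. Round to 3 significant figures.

ΔR = 4.59 − 2.58 = 2.01 m²·K/W
L = ΔR × k = 2.01 × 0.0242 = 0.04864 m

0.0486 m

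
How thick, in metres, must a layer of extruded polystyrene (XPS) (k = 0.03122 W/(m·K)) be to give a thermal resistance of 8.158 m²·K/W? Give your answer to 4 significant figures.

L = R·k = 8.158 × 0.03122 = 0.25469 m

0.2547 m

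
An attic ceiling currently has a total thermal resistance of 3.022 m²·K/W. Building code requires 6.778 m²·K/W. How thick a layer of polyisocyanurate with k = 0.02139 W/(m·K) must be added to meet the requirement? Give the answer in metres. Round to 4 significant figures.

ΔR = 6.778 − 3.022 = 3.756 m²·K/W
L = ΔR × k = 3.756 × 0.02139 = 0.080341 m

0.08034 m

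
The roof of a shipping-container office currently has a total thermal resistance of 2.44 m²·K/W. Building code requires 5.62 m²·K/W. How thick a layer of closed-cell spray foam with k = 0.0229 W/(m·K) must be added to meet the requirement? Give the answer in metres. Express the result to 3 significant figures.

0.0728 m

ΔR = 5.62 − 2.44 = 3.18 m²·K/W
L = ΔR × k = 3.18 × 0.0229 = 0.07282 m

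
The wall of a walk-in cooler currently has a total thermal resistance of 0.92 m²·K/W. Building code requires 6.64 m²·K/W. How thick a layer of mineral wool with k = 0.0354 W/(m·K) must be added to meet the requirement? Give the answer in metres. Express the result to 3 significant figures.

0.202 m

ΔR = 6.64 − 0.92 = 5.72 m²·K/W
L = ΔR × k = 5.72 × 0.0354 = 0.2025 m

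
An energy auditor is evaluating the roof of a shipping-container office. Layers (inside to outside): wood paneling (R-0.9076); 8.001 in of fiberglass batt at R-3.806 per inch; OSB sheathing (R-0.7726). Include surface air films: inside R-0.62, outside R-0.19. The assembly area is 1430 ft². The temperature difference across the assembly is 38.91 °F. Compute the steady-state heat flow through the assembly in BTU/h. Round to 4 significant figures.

8.001 × 3.806 = 30.452
R_total = 0.62 + 0.9076 + 30.452 + 0.7726 + 0.19 = 32.942 ft²·°F·h/BTU
Q = A·ΔT/R = 1430 × 38.91 / 32.942 = 1689.1 BTU/h

1689 BTU/h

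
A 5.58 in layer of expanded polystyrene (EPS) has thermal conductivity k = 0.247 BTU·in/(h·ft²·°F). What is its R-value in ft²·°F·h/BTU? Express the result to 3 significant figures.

22.6 ft²·°F·h/BTU

R = L/k = 5.58/0.247 = 22.59 ft²·°F·h/BTU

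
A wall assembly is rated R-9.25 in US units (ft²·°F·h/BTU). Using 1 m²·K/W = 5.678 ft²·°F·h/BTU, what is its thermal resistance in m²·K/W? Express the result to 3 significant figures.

1.63 m²·K/W

R_SI = 9.25/5.678 = 1.629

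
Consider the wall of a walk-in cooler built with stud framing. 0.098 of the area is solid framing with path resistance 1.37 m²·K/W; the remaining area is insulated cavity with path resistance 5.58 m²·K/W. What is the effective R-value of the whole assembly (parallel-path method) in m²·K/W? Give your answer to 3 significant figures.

U_eff = 0.902/5.58 + 0.098/1.37 = 0.1616 + 0.07153 = 0.2332
R_eff = 1/U_eff = 4.289 m²·K/W

4.29 m²·K/W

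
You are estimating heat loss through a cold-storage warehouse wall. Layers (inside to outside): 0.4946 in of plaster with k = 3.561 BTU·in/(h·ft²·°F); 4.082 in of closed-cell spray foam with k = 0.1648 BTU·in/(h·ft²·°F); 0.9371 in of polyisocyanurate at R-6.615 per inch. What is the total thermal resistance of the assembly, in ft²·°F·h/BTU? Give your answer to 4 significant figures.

0.4946/3.561 = 0.13889
4.082/0.1648 = 24.769
0.9371 × 6.615 = 6.1989
R_total = 0.13889 + 24.769 + 6.1989 = 31.107 ft²·°F·h/BTU

31.11 ft²·°F·h/BTU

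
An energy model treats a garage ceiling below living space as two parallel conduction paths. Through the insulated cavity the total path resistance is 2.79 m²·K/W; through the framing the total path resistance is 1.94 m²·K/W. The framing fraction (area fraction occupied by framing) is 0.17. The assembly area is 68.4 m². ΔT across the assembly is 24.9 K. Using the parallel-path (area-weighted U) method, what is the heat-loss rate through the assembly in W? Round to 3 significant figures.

656 W

U_eff = 0.83/2.79 + 0.17/1.94 = 0.2975 + 0.08763 = 0.3851
R_eff = 1/U_eff = 2.597 m²·K/W
Q = 68.4 × 24.9 / 2.597 = 655.9 W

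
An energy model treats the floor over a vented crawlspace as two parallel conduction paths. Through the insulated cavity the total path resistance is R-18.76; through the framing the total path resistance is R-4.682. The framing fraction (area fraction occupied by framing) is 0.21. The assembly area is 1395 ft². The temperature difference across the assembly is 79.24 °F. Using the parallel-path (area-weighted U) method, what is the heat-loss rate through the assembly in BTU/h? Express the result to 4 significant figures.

9613 BTU/h

U_eff = 0.79/18.76 + 0.21/4.682 = 0.042111 + 0.044853 = 0.086964
R_eff = 1/U_eff = 11.499 ft²·°F·h/BTU
Q = 1395 × 79.24 / 11.499 = 9612.9 BTU/h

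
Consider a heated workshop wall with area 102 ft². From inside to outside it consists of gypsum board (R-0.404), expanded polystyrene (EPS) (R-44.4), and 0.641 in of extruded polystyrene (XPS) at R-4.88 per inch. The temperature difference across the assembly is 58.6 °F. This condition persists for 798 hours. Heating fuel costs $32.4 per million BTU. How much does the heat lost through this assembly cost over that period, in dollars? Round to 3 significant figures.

3.22 dollars

0.641 × 4.88 = 3.128
R_total = 0.404 + 44.4 + 3.128 = 47.93 ft²·°F·h/BTU
Q = 102 × 58.6 / 47.93 = 124.7 BTU/h
E = 124.7 × 798 = 99510 BTU
Cost = 99510/10⁶ × 32.4 = $3.224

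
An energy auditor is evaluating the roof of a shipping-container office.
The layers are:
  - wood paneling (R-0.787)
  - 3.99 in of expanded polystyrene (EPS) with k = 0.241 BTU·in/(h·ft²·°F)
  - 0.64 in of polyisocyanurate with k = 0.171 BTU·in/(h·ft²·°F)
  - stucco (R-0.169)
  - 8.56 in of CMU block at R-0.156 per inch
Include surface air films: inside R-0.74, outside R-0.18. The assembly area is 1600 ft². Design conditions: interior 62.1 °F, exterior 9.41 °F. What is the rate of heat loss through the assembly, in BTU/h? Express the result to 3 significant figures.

3590 BTU/h

3.99/0.241 = 16.56
0.64/0.171 = 3.743
8.56 × 0.156 = 1.335
R_total = 0.74 + 0.787 + 16.56 + 3.743 + 0.169 + 1.335 + 0.18 = 23.51 ft²·°F·h/BTU
Q = A·ΔT/R = 1600 × (62.1 − 9.41) / 23.51 = 3586 BTU/h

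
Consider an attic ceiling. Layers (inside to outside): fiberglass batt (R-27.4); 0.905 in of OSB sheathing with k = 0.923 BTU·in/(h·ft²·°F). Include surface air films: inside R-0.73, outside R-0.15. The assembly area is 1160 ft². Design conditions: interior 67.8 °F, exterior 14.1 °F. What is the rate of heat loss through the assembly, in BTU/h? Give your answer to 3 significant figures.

0.905/0.923 = 0.9805
R_total = 0.73 + 27.4 + 0.9805 + 0.15 = 29.26 ft²·°F·h/BTU
Q = A·ΔT/R = 1160 × (67.8 − 14.1) / 29.26 = 2129 BTU/h

2130 BTU/h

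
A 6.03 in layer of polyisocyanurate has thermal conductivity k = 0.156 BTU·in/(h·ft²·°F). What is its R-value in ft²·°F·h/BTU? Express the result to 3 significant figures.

38.7 ft²·°F·h/BTU

R = L/k = 6.03/0.156 = 38.65 ft²·°F·h/BTU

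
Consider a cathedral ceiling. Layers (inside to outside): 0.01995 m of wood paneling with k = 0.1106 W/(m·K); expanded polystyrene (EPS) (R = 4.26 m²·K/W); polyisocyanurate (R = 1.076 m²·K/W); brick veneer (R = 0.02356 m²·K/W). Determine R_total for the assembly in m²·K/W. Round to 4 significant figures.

5.540 m²·K/W

0.01995/0.1106 = 0.18038
R_total = 0.18038 + 4.26 + 1.076 + 0.02356 = 5.5399 m²·K/W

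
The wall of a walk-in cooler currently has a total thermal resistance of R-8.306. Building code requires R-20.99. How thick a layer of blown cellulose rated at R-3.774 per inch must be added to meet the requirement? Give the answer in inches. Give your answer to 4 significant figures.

3.361 in

ΔR = 20.99 − 8.306 = 12.684 ft²·°F·h/BTU
L = ΔR / (R/in) = 12.684/3.774 = 3.3609 in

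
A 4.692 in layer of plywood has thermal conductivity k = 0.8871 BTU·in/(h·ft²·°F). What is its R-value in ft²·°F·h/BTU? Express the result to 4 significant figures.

5.289 ft²·°F·h/BTU

R = L/k = 4.692/0.8871 = 5.2891 ft²·°F·h/BTU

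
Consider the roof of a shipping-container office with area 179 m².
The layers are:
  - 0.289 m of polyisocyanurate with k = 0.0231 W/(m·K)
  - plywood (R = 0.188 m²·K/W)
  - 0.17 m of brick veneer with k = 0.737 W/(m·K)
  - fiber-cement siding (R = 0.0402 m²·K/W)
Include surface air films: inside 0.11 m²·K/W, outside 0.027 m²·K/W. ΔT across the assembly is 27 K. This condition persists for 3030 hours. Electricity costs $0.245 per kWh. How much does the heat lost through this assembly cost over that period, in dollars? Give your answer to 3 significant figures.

274 dollars

0.289/0.0231 = 12.51
0.17/0.737 = 0.2307
R_total = 0.11 + 12.51 + 0.188 + 0.2307 + 0.0402 + 0.027 = 13.11 m²·K/W
Q = 179 × 27 / 13.11 = 368.7 W
E = 368.7 W × 3030 h / 1000 = 1117 kWh
Cost = 1117 × 0.245 = $273.7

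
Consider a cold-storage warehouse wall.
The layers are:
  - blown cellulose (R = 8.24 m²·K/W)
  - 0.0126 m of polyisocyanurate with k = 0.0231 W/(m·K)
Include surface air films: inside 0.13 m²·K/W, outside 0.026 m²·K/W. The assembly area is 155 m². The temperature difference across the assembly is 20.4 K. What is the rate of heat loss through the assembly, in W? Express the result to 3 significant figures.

354 W

0.0126/0.0231 = 0.5455
R_total = 0.13 + 8.24 + 0.5455 + 0.026 = 8.941 m²·K/W
Q = A·ΔT/R = 155 × 20.4 / 8.941 = 353.6 W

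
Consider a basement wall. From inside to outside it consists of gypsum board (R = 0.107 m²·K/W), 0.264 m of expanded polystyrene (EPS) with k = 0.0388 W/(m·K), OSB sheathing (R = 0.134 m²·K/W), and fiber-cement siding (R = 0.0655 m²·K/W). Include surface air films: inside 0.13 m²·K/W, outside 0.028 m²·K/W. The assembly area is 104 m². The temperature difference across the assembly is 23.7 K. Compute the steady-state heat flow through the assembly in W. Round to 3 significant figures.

339 W

0.264/0.0388 = 6.804
R_total = 0.13 + 0.107 + 6.804 + 0.134 + 0.0655 + 0.028 = 7.269 m²·K/W
Q = A·ΔT/R = 104 × 23.7 / 7.269 = 339.1 W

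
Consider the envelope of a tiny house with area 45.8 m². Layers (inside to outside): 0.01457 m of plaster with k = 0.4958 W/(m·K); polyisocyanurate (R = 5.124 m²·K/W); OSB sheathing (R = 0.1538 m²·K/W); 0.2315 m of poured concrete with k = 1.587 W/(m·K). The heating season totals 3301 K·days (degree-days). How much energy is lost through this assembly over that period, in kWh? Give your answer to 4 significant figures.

665.4 kWh

0.01457/0.4958 = 0.029387
0.2315/1.587 = 0.14587
R_total = 0.029387 + 5.124 + 0.1538 + 0.14587 = 5.4531 m²·K/W
E = A × HDD × 24 / R / 1000 = 45.8 × 3301 × 24 / 5.4531 / 1000 = 665.4 kWh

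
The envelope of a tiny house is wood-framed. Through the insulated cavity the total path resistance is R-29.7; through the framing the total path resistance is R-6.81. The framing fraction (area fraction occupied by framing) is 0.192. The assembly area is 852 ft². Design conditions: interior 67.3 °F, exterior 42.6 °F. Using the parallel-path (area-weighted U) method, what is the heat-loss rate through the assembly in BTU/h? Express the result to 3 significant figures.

1170 BTU/h

U_eff = 0.808/29.7 + 0.192/6.81 = 0.02721 + 0.02819 = 0.0554
R_eff = 1/U_eff = 18.05 ft²·°F·h/BTU
Q = 852 × (67.3 − 42.6) / 18.05 = 1166 BTU/h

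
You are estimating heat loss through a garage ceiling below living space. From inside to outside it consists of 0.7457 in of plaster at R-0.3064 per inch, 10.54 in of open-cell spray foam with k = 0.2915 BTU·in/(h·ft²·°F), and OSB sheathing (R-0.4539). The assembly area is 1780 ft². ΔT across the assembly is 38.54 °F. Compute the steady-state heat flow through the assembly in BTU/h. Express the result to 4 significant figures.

1862 BTU/h

0.7457 × 0.3064 = 0.22848
10.54/0.2915 = 36.158
R_total = 0.22848 + 36.158 + 0.4539 = 36.84 ft²·°F·h/BTU
Q = A·ΔT/R = 1780 × 38.54 / 36.84 = 1862.1 BTU/h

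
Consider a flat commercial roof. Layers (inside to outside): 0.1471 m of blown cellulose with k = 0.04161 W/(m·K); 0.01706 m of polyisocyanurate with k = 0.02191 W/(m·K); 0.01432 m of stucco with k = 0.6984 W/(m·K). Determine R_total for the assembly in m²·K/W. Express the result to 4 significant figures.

0.1471/0.04161 = 3.5352
0.01706/0.02191 = 0.77864
0.01432/0.6984 = 0.020504
R_total = 3.5352 + 0.77864 + 0.020504 = 4.3344 m²·K/W

4.334 m²·K/W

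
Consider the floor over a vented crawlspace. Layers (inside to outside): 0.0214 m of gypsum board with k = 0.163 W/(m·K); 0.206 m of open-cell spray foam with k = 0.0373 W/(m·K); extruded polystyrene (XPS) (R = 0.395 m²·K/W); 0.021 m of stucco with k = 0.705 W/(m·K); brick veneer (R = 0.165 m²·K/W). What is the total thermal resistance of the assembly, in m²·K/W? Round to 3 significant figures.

0.0214/0.163 = 0.1313
0.206/0.0373 = 5.523
0.021/0.705 = 0.02979
R_total = 0.1313 + 5.523 + 0.395 + 0.02979 + 0.165 = 6.244 m²·K/W

6.24 m²·K/W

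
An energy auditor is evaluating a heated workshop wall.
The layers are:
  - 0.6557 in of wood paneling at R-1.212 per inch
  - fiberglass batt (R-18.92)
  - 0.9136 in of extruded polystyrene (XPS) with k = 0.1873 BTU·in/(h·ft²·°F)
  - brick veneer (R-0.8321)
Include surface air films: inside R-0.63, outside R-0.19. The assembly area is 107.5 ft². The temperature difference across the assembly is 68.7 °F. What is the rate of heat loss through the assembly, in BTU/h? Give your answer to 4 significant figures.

281.4 BTU/h

0.6557 × 1.212 = 0.79471
0.9136/0.1873 = 4.8777
R_total = 0.63 + 0.79471 + 18.92 + 4.8777 + 0.8321 + 0.19 = 26.245 ft²·°F·h/BTU
Q = A·ΔT/R = 107.5 × 68.7 / 26.245 = 281.4 BTU/h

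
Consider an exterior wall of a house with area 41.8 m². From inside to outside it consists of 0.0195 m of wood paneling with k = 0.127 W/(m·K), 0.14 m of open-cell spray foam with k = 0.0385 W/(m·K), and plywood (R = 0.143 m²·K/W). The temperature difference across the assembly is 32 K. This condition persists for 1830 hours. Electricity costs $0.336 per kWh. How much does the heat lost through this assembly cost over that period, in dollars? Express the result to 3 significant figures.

209 dollars

0.0195/0.127 = 0.1535
0.14/0.0385 = 3.636
R_total = 0.1535 + 3.636 + 0.143 = 3.933 m²·K/W
Q = 41.8 × 32 / 3.933 = 340.1 W
E = 340.1 W × 1830 h / 1000 = 622.4 kWh
Cost = 622.4 × 0.336 = $209.1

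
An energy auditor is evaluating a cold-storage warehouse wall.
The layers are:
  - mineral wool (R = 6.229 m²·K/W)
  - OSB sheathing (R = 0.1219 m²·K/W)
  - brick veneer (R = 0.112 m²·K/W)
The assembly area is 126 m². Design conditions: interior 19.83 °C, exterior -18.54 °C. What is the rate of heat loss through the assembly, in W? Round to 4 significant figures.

748.1 W

R_total = 6.229 + 0.1219 + 0.112 = 6.4629 m²·K/W
Q = A·ΔT/R = 126 × (19.83 − (-18.54)) / 6.4629 = 748.06 W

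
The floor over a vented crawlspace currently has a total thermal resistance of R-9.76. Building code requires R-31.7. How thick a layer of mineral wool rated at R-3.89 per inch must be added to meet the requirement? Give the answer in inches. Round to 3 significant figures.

ΔR = 31.7 − 9.76 = 21.94 ft²·°F·h/BTU
L = ΔR / (R/in) = 21.94/3.89 = 5.64 in

5.64 in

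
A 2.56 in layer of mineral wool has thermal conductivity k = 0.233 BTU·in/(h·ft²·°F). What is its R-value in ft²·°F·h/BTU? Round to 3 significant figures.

R = L/k = 2.56/0.233 = 10.99 ft²·°F·h/BTU

11.0 ft²·°F·h/BTU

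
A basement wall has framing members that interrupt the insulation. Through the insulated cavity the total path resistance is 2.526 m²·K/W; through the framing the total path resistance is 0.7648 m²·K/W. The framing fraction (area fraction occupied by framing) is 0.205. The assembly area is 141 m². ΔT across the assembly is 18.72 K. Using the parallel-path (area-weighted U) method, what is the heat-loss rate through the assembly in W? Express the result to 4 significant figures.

U_eff = 0.795/2.526 + 0.205/0.7648 = 0.31473 + 0.26804 = 0.58277
R_eff = 1/U_eff = 1.7159 m²·K/W
Q = 141 × 18.72 / 1.7159 = 1538.2 W

1538 W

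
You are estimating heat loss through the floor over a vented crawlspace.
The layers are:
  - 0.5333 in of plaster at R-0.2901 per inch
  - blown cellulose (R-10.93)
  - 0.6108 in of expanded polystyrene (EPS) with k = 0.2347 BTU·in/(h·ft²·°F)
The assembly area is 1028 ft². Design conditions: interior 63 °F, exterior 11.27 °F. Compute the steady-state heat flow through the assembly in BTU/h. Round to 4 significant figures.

0.5333 × 0.2901 = 0.15471
0.6108/0.2347 = 2.6025
R_total = 0.15471 + 10.93 + 2.6025 = 13.687 ft²·°F·h/BTU
Q = A·ΔT/R = 1028 × (63 − 11.27) / 13.687 = 3885.3 BTU/h

3885 BTU/h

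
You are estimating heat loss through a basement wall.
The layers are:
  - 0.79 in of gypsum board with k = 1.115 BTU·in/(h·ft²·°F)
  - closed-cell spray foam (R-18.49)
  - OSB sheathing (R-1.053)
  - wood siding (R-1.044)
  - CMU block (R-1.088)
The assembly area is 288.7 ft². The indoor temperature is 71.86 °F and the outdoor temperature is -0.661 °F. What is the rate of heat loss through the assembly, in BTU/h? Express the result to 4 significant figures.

0.79/1.115 = 0.70852
R_total = 0.70852 + 18.49 + 1.053 + 1.044 + 1.088 = 22.384 ft²·°F·h/BTU
Q = A·ΔT/R = 288.7 × (71.86 − (-0.661)) / 22.384 = 935.37 BTU/h

935.4 BTU/h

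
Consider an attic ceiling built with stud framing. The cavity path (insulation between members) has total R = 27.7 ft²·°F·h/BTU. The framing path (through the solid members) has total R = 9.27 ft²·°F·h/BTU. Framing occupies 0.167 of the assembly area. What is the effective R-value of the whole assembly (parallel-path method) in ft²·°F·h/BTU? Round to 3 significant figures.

20.8 ft²·°F·h/BTU

U_eff = 0.833/27.7 + 0.167/9.27 = 0.03007 + 0.01802 = 0.04809
R_eff = 1/U_eff = 20.8 ft²·°F·h/BTU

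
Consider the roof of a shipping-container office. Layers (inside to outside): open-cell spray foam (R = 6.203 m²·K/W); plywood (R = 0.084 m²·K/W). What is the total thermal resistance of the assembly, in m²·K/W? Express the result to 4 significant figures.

6.287 m²·K/W

R_total = 6.203 + 0.084 = 6.287 m²·K/W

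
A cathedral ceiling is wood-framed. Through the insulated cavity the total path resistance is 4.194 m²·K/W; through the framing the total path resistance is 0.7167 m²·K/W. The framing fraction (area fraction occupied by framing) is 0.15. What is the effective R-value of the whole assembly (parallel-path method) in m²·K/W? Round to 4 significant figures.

U_eff = 0.85/4.194 + 0.15/0.7167 = 0.20267 + 0.20929 = 0.41196
R_eff = 1/U_eff = 2.4274 m²·K/W

2.427 m²·K/W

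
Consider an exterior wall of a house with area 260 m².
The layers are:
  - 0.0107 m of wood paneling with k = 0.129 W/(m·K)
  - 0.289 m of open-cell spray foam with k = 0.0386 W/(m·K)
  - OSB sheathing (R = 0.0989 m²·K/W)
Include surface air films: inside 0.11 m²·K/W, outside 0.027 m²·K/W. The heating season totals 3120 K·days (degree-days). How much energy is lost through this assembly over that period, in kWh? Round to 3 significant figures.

0.0107/0.129 = 0.08295
0.289/0.0386 = 7.487
R_total = 0.11 + 0.08295 + 7.487 + 0.0989 + 0.027 = 7.806 m²·K/W
E = A × HDD × 24 / R / 1000 = 260 × 3120 × 24 / 7.806 / 1000 = 2494 kWh

2490 kWh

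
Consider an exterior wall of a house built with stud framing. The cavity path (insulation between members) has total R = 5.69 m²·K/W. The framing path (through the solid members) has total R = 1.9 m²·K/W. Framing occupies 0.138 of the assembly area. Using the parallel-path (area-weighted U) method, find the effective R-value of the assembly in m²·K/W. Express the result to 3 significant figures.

U_eff = 0.862/5.69 + 0.138/1.9 = 0.1515 + 0.07263 = 0.2241
R_eff = 1/U_eff = 4.462 m²·K/W

4.46 m²·K/W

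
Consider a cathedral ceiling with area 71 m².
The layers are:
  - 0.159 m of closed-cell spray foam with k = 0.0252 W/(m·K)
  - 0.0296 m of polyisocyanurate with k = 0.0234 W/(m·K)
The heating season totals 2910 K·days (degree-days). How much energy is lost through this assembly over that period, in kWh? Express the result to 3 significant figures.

655 kWh

0.159/0.0252 = 6.31
0.0296/0.0234 = 1.265
R_total = 6.31 + 1.265 = 7.574 m²·K/W
E = A × HDD × 24 / R / 1000 = 71 × 2910 × 24 / 7.574 / 1000 = 654.7 kWh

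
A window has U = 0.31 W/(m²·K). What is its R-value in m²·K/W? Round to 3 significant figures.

3.23 m²·K/W

R = 1/U = 1/0.31 = 3.226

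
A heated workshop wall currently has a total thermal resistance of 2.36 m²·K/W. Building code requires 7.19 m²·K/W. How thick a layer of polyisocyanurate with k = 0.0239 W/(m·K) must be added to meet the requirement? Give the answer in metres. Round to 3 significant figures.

ΔR = 7.19 − 2.36 = 4.83 m²·K/W
L = ΔR × k = 4.83 × 0.0239 = 0.1154 m

0.115 m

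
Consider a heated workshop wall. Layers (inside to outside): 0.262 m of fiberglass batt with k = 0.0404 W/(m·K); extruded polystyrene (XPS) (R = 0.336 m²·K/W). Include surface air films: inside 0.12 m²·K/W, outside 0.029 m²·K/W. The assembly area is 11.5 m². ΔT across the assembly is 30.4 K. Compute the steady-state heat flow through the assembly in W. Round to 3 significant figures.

50.2 W

0.262/0.0404 = 6.485
R_total = 0.12 + 6.485 + 0.336 + 0.029 = 6.97 m²·K/W
Q = A·ΔT/R = 11.5 × 30.4 / 6.97 = 50.16 W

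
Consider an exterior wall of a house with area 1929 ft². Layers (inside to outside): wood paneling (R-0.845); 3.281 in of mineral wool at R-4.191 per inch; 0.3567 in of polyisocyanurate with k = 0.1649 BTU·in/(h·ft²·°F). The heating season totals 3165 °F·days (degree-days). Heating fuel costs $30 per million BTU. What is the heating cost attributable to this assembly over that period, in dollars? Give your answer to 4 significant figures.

262.3 dollars

3.281 × 4.191 = 13.751
0.3567/0.1649 = 2.1631
R_total = 0.845 + 13.751 + 2.1631 = 16.759 ft²·°F·h/BTU
E = A × HDD × 24 / R = 1929 × 3165 × 24 / 16.759 = 8743300 BTU
Cost = 8743300/10⁶ × 30 = $262.3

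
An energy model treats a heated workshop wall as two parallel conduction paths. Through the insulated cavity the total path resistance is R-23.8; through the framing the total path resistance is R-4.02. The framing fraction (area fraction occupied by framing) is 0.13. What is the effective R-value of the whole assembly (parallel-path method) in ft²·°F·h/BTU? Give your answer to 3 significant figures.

14.5 ft²·°F·h/BTU

U_eff = 0.87/23.8 + 0.13/4.02 = 0.03655 + 0.03234 = 0.06889
R_eff = 1/U_eff = 14.52 ft²·°F·h/BTU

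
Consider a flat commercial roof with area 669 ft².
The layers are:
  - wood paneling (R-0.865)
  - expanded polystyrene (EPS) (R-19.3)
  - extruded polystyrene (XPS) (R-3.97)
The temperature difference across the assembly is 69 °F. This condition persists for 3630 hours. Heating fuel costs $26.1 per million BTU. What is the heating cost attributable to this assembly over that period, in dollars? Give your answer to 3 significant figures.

181 dollars

R_total = 0.865 + 19.3 + 3.97 = 24.14 ft²·°F·h/BTU
Q = 669 × 69 / 24.14 = 1913 BTU/h
E = 1913 × 3630 = 6943000 BTU
Cost = 6943000/10⁶ × 26.1 = $181.2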